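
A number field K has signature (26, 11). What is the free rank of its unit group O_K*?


By Dirichlet's unit theorem:
rank = r1 + r2 - 1
= 26 + 11 - 1
= 36

36


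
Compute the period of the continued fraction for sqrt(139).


Run the CF algorithm for sqrt(139).
a_0 = floor(sqrt(139)) = 11; set m_0=0, q_0=1.
Recurrence: m' = q*a - m,  q' = (d - m'^2)/q,  a' = floor((a_0 + m')/q').
  step 1: m=11, q=18, a=1
  step 2: m=7, q=5, a=3
  step 3: m=8, q=15, a=1
  step 4: m=7, q=6, a=3
  step 5: m=11, q=3, a=7
  step 6: m=10, q=13, a=1
  step 7: m=3, q=10, a=1
  step 8: m=7, q=9, a=2
  step 9: m=11, q=2, a=11
  step 10: m=11, q=9, a=2
  step 11: m=7, q=10, a=1
  step 12: m=3, q=13, a=1
  step 13: m=10, q=3, a=7
  step 14: m=11, q=6, a=3
  step 15: m=7, q=15, a=1
  step 16: m=8, q=5, a=3
  step 17: m=7, q=18, a=1
  step 18: m=11, q=1, a=22
a_18 = 2*a_0 = 22, so the period closes here.
sqrt(139) = [11; 1, 3, 1, 3, 7, 1, 1, 2, 11, 2, 1, 1, 7, 3, 1, 3, 1, 22]
Period length = 18

18


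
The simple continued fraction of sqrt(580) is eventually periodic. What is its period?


Run the CF algorithm for sqrt(580).
a_0 = floor(sqrt(580)) = 24; set m_0=0, q_0=1.
Recurrence: m' = q*a - m,  q' = (d - m'^2)/q,  a' = floor((a_0 + m')/q').
  step 1: m=24, q=4, a=12
  step 2: m=24, q=1, a=48
a_2 = 2*a_0 = 48, so the period closes here.
sqrt(580) = [24; 12, 48]
Period length = 2

2


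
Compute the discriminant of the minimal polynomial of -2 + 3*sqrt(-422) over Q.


The element -2 + 3*sqrt(-422) has minimal polynomial:
x^2 + 4*x + 3802
Discriminant = (4)^2 - 4*(3802)
= 16 - 15208
= -15192

-15192


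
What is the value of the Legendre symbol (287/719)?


p = 719 is prime, so compute (287/719) with the reciprocity algorithm (Jacobi-symbol steps: pull out 2s via (2/n), flip via reciprocity, reduce):
  reciprocity: (287/719) -> -(719/287)
  reduce: (145/287)
  reciprocity: (145/287) -> +(287/145)
  reduce: (142/145)
  pull out 2: (2/145) = +1  (since 145 mod 8 = 1)
  reciprocity: (71/145) -> +(145/71)
  reduce: (3/71)
  reciprocity: (3/71) -> -(71/3)
  reduce: (2/3)
  pull out 2: (2/3) = -1  (since 3 mod 8 = 3)
  (1/3) = 1
Product of signs = -1
(287/719) = -1

-1


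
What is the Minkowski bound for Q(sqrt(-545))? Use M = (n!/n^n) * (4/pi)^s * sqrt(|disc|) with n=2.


d = -545, d mod 4 = 3, so disc(K) = 4d = -2180; |disc(K)| = 2180
Imaginary quadratic field, so n = 2, s = r2 = 1, r1 = 0
M = (n!/n^n) * (4/pi)^s * sqrt(|disc(K)|) = (2!/2^2) * (4/pi)^1 * sqrt(2180)
= 0.5 * 1.273240 * 46.690470
= 29.7241

29.7241


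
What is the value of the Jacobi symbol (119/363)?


Compute (119/363) via quadratic reciprocity:
  reciprocity: (119/363) -> -(363/119)
  reduce: (6/119)
  pull out 2: (2/119) = +1  (since 119 mod 8 = 7)
  reciprocity: (3/119) -> -(119/3)
  reduce: (2/3)
  pull out 2: (2/3) = -1  (since 3 mod 8 = 3)
  (1/3) = 1
Product of signs = -1

-1


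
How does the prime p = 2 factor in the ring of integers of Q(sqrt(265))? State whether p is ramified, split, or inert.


K = Q(sqrt(265)). Since d mod 4 = 1, disc(K) = 265.
Check p | disc: 265 mod 2 = 1.
p=2 does not divide disc (d is 1 mod 4). 2 splits iff d = 1 mod 8.
d mod 8 = 1, so (d/2) = 1.
(d/p) = 1, so p splits: (p) = P*P' with e=1, f=1, g=2.
Therefore p is split.

split


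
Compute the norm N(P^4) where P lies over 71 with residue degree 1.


N(P^a) = p^(a*f)
= 71^(4*1)
= 71^4
= 25411681

25411681


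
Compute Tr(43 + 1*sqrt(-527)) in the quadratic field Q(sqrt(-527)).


Tr(a + b*sqrt(d)) = (a + b*sqrt(d)) + (a - b*sqrt(d)) = 2a
= 2 * (43)
= 86

86


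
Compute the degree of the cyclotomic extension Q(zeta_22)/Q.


The degree equals Euler's totient phi(22).
22 = 2 * 11
phi(22) = 10

10


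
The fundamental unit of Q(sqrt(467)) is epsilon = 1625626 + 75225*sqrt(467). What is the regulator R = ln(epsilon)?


epsilon = 1625626 + 75225*sqrt(467)
= 3.2513e+06
R = ln(3.2513e+06)
= 14.9946

14.9946


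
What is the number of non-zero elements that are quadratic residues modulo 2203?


For prime p, the number of non-zero quadratic residues is (p-1)/2.
= (2203-1)/2
= 1101

1101


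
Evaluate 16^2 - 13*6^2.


x^2 - d*y^2
= 16^2 - 13*6^2
= 256 - 468
= -212

-212


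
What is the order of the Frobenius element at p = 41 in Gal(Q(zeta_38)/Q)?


The Frobenius at p in Gal(Q(zeta_n)/Q) = (Z/nZ)* is the class of p, so its order is ord_38(41), the smallest k >= 1 with 41^k = 1 mod 38.
n = 38 = 2 * 19, phi(38) = 18; the order divides phi(n).
Divisors of 18: 1, 2, 3, 6, 9, 18
Repeated squaring mod 38: 41^1 = 3, 41^2 = 9, 41^4 = 5, 41^8 = 25, 41^16 = 17
Test divisors in increasing order:
  k=1: 41^1 = 3 mod 38
  k=2: 41^2 = 9 mod 38
  k=3: 41^3 = 9 * 3 = 27 mod 38
  k=6: 41^6 = 5 * 9 = 7 mod 38
  k=9: 41^9 = 25 * 3 = 37 mod 38
  k=18: 41^18 = 17 * 9 = 1 mod 38  <- first divisor giving 1
Order = 18

18


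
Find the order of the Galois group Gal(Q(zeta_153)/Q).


|Gal(Q(zeta_153)/Q)| = phi(153)
= 96

96


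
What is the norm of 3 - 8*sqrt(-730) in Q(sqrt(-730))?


N(a + b*sqrt(d)) = a^2 - d*b^2
= (3)^2 - (-730)*(-8)^2
= 9 + 46720
= 46729

46729


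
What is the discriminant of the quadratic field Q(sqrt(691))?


For K = Q(sqrt(d)) with d squarefree: disc(K) = d if d = 1 mod 4, and disc(K) = 4d if d = 2 or 3 mod 4.
Here d = 691, and d mod 4 = 3.
d = 3 mod 4, not 1 (O_K = Z[sqrt(d)]), so disc(K) = 4d = 4 * (691) = 2764

2764


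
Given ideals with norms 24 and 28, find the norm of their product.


N(IJ) = N(I) * N(J)
= 24 * 28
= 672

672


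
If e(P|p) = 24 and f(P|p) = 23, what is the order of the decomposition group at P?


|D_P| = e * f
= 24 * 23
= 552

552


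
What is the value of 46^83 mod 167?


p = 167 is prime and the exponent is (p-1)/2 = 83, so by Euler's criterion 46^83 = (46/167) = +1 or -1 mod 167.
Compute by square-and-multiply:
  83 = 64 + 16 + 2 + 1 (binary 1010011)
  Repeated squaring mod 167: 46^1 = 46, 46^2 = 112, 46^4 = 19, 46^8 = 27, 46^16 = 61, 46^32 = 47, 46^64 = 38
  46^83 = 46^64 * 46^16 * 46^2 * 46^1 = 38 * 61 * 112 * 46 mod 167
    38 * 61 = 2318 = 147 mod 167
    147 * 112 = 16464 = 98 mod 167
    98 * 46 = 4508 = 166 mod 167
  46^83 = 166 mod 167
Result 166 = p - 1 = -1 mod 167: 46 is a quadratic non-residue mod 167. As a residue in [0, p-1] the value is 166.
46^83 mod 167 = 166

166


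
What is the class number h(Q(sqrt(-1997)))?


K = Q(sqrt(-1997)). d mod 4 = 3, so D = disc(K) = 4d = -7988
h(K) equals the number of primitive reduced positive-definite forms (a, b, c) = a*x^2 + b*x*y + c*y^2 with b^2 - 4ac = D,
where reduced means |b| <= a <= c, with b >= 0 whenever |b| = a or a = c, and primitive means gcd(a, b, c) = 1.
Reduced forces 3a^2 <= |D| = 7988, so 1 <= a <= 51; b must have the parity of D, and c = (b^2 - D)/(4a) must be an integer >= a.
Enumerate a = 1..51, b in [-a, a]:
  a=1: (1, 0, 1997)  [1]
  a=2: (2, 2, 999)  [1]
  a=3: (3, -2, 666), (3, 2, 666)  [2]
  a=4..5: none
  a=6: (6, -2, 333), (6, 2, 333)  [2]
  a=7..8: none
  a=9: (9, -2, 222), (9, 2, 222)  [2]
  a=10: none
  a=11: (11, -8, 183), (11, 8, 183)  [2]
  a=12..16: none
  a=17: (17, -6, 118), (17, 6, 118)  [2]
  a=18: (18, -2, 111), (18, 2, 111)  [2]
  a=19: (19, -12, 107), (19, 12, 107)  [2]
  a=20..21: none
  a=22: (22, -14, 93), (22, 14, 93)  [2]
  a=23: (23, -4, 87), (23, 4, 87)  [2]
  a=24..26: none
  a=27: (27, -2, 74), (27, 2, 74)  [2]
  a=28: none
  a=29: (29, -4, 69), (29, 4, 69)  [2]
  a=30: none
  a=31: (31, -14, 66), (31, 14, 66)  [2]
  a=32: none
  a=33: (33, -14, 62), (33, -8, 61), (33, 8, 61), (33, 14, 62)  [4]
  a=34: (34, -6, 59), (34, 6, 59)  [2]
  a=35..36: none
  a=37: (37, -2, 54), (37, 2, 54)  [2]
  a=38: (38, -26, 57), (38, 26, 57)  [2]
  a=39..42: none
  a=43: (43, -28, 51), (43, 28, 51)  [2]
  a=44..45: none
  a=46: (46, -42, 53), (46, 42, 53)  [2]
  a=47: (47, -40, 51), (47, 40, 51)  [2]
  a=48..51: none
Total reduced forms: 1 + 1 + 2 + 2 + 2 + 2 + 2 + 2 + 2 + 2 + 2 + 2 + 2 + 2 + 4 + 2 + 2 + 2 + 2 + 2 + 2 = 42
h = 42

42


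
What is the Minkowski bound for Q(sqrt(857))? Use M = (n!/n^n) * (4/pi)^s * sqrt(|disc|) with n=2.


d = 857, d mod 4 = 1, so disc(K) = d = 857; |disc(K)| = 857
Real quadratic field, so n = 2, s = r2 = 0, r1 = 2
M = (n!/n^n) * (4/pi)^s * sqrt(|disc(K)|) = (2!/2^2) * (4/pi)^0 * sqrt(857)
= 0.5 * 1.000000 * 29.274562
= 14.6373

14.6373


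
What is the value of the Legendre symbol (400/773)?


p = 773 is prime, so compute (400/773) with the reciprocity algorithm (Jacobi-symbol steps: pull out 2s via (2/n), flip via reciprocity, reduce):
  pull out 2: (2/773) = -1  (since 773 mod 8 = 5)
  pull out 2: (2/773) = -1  (since 773 mod 8 = 5)
  pull out 2: (2/773) = -1  (since 773 mod 8 = 5)
  pull out 2: (2/773) = -1  (since 773 mod 8 = 5)
  reciprocity: (25/773) -> +(773/25)
  reduce: (23/25)
  reciprocity: (23/25) -> +(25/23)
  reduce: (2/23)
  pull out 2: (2/23) = +1  (since 23 mod 8 = 7)
  (1/23) = 1
Product of signs = 1
(400/773) = 1

1


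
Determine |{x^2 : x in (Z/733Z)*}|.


For prime p, the number of non-zero quadratic residues is (p-1)/2.
= (733-1)/2
= 366

366


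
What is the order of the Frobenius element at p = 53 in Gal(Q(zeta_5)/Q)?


The Frobenius at p in Gal(Q(zeta_n)/Q) = (Z/nZ)* is the class of p, so its order is ord_5(53), the smallest k >= 1 with 53^k = 1 mod 5.
n = 5 = 5, phi(5) = 4; the order divides phi(n).
Divisors of 4: 1, 2, 4
Repeated squaring mod 5: 53^1 = 3, 53^2 = 4, 53^4 = 1
Test divisors in increasing order:
  k=1: 53^1 = 3 mod 5
  k=2: 53^2 = 4 mod 5
  k=4: 53^4 = 1 mod 5  <- first divisor giving 1
Order = 4

4


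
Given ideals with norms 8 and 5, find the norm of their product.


N(IJ) = N(I) * N(J)
= 8 * 5
= 40

40


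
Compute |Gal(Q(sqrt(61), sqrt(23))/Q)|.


The 2 square roots of distinct primes are multiplicatively independent over Q,
so [K:Q] = 2^2 and Gal(K/Q) is isomorphic to (Z/2Z)^2.
|Gal| = 2^2 = 4

4


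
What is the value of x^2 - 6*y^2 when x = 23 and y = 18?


x^2 - d*y^2
= 23^2 - 6*18^2
= 529 - 1944
= -1415

-1415


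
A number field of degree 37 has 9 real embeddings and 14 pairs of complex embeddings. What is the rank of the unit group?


By Dirichlet's unit theorem:
rank = r1 + r2 - 1
= 9 + 14 - 1
= 22

22


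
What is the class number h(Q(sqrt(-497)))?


K = Q(sqrt(-497)). d mod 4 = 3, so D = disc(K) = 4d = -1988
h(K) equals the number of primitive reduced positive-definite forms (a, b, c) = a*x^2 + b*x*y + c*y^2 with b^2 - 4ac = D,
where reduced means |b| <= a <= c, with b >= 0 whenever |b| = a or a = c, and primitive means gcd(a, b, c) = 1.
Reduced forces 3a^2 <= |D| = 1988, so 1 <= a <= 25; b must have the parity of D, and c = (b^2 - D)/(4a) must be an integer >= a.
Enumerate a = 1..25, b in [-a, a]:
  a=1: (1, 0, 497)  [1]
  a=2: (2, 2, 249)  [1]
  a=3: (3, -2, 166), (3, 2, 166)  [2]
  a=4..5: none
  a=6: (6, -2, 83), (6, 2, 83)  [2]
  a=7: (7, 0, 71)  [1]
  a=8: none
  a=9: (9, -8, 57), (9, 8, 57)  [2]
  a=10: none
  a=11: (11, -6, 46), (11, 6, 46)  [2]
  a=12: none
  a=13: (13, -12, 41), (13, 12, 41)  [2]
  a=14: (14, 14, 39)  [1]
  a=15..16: none
  a=17: (17, -16, 33), (17, 16, 33)  [2]
  a=18: (18, -10, 29), (18, 10, 29)  [2]
  a=19: (19, -8, 27), (19, 8, 27)  [2]
  a=20: none
  a=21: (21, -14, 26), (21, 14, 26)  [2]
  a=22: (22, -6, 23), (22, 6, 23)  [2]
  a=23..25: none
Total reduced forms: 1 + 1 + 2 + 2 + 1 + 2 + 2 + 2 + 1 + 2 + 2 + 2 + 2 + 2 = 24
h = 24

24


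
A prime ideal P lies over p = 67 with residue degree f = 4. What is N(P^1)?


N(P^a) = p^(a*f)
= 67^(1*4)
= 67^4
= 20151121

20151121


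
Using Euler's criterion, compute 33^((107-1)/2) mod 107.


p = 107 is prime and the exponent is (p-1)/2 = 53, so by Euler's criterion 33^53 = (33/107) = +1 or -1 mod 107.
Compute by square-and-multiply:
  53 = 32 + 16 + 4 + 1 (binary 110101)
  Repeated squaring mod 107: 33^1 = 33, 33^2 = 19, 33^4 = 40, 33^8 = 102, 33^16 = 25, 33^32 = 90
  33^53 = 33^32 * 33^16 * 33^4 * 33^1 = 90 * 25 * 40 * 33 mod 107
    90 * 25 = 2250 = 3 mod 107
    3 * 40 = 120 = 13 mod 107
    13 * 33 = 429 = 1 mod 107
  33^53 = 1 mod 107
Result 1: 33 is a quadratic residue mod 107.
33^53 mod 107 = 1

1


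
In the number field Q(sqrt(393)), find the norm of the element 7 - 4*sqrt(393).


N(a + b*sqrt(d)) = a^2 - d*b^2
= (7)^2 - (393)*(-4)^2
= 49 - 6288
= -6239

-6239


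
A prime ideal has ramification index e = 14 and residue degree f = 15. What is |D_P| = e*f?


|D_P| = e * f
= 14 * 15
= 210

210


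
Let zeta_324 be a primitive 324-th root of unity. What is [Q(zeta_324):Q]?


The degree equals Euler's totient phi(324).
324 = 2^2 * 3^4
phi(324) = 108

108


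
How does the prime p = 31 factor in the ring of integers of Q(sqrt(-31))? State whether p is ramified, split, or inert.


K = Q(sqrt(-31)). Since d mod 4 = 1, disc(K) = -31.
Check p | disc: -31 mod 31 = 0.
p divides disc, so p ramifies: (p) = P^2 with e=2, f=1, g=1.
Therefore p is ramified.

ramified


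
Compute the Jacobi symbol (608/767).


Compute (608/767) via quadratic reciprocity:
  pull out 2: (2/767) = +1  (since 767 mod 8 = 7)
  pull out 2: (2/767) = +1  (since 767 mod 8 = 7)
  pull out 2: (2/767) = +1  (since 767 mod 8 = 7)
  pull out 2: (2/767) = +1  (since 767 mod 8 = 7)
  pull out 2: (2/767) = +1  (since 767 mod 8 = 7)
  reciprocity: (19/767) -> -(767/19)
  reduce: (7/19)
  reciprocity: (7/19) -> -(19/7)
  reduce: (5/7)
  reciprocity: (5/7) -> +(7/5)
  reduce: (2/5)
  pull out 2: (2/5) = -1  (since 5 mod 8 = 5)
  (1/5) = 1
Product of signs = -1

-1


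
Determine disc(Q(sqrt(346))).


For K = Q(sqrt(d)) with d squarefree: disc(K) = d if d = 1 mod 4, and disc(K) = 4d if d = 2 or 3 mod 4.
Here d = 346, and d mod 4 = 2.
d = 2 mod 4, not 1 (O_K = Z[sqrt(d)]), so disc(K) = 4d = 4 * (346) = 1384

1384


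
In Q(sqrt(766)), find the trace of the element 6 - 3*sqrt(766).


Tr(a + b*sqrt(d)) = (a + b*sqrt(d)) + (a - b*sqrt(d)) = 2a
= 2 * (6)
= 12

12


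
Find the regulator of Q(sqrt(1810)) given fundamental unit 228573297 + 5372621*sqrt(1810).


epsilon = 228573297 + 5372621*sqrt(1810)
= 4.5715e+08
R = ln(4.5715e+08)
= 19.9405

19.9405


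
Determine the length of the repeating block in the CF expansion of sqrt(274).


Run the CF algorithm for sqrt(274).
a_0 = floor(sqrt(274)) = 16; set m_0=0, q_0=1.
Recurrence: m' = q*a - m,  q' = (d - m'^2)/q,  a' = floor((a_0 + m')/q').
  step 1: m=16, q=18, a=1
  step 2: m=2, q=15, a=1
  step 3: m=13, q=7, a=4
  step 4: m=15, q=7, a=4
  step 5: m=13, q=15, a=1
  step 6: m=2, q=18, a=1
  step 7: m=16, q=1, a=32
a_7 = 2*a_0 = 32, so the period closes here.
sqrt(274) = [16; 1, 1, 4, 4, 1, 1, 32]
Period length = 7

7


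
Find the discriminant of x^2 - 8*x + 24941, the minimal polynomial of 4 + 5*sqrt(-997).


The element 4 + 5*sqrt(-997) has minimal polynomial:
x^2 - 8*x + 24941
Discriminant = (-8)^2 - 4*(24941)
= 64 - 99764
= -99700

-99700


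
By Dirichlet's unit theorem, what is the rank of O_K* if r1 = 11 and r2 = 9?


By Dirichlet's unit theorem:
rank = r1 + r2 - 1
= 11 + 9 - 1
= 19

19


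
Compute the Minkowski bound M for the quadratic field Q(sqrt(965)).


d = 965, d mod 4 = 1, so disc(K) = d = 965; |disc(K)| = 965
Real quadratic field, so n = 2, s = r2 = 0, r1 = 2
M = (n!/n^n) * (4/pi)^s * sqrt(|disc(K)|) = (2!/2^2) * (4/pi)^0 * sqrt(965)
= 0.5 * 1.000000 * 31.064449
= 15.5322

15.5322


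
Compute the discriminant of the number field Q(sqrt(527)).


For K = Q(sqrt(d)) with d squarefree: disc(K) = d if d = 1 mod 4, and disc(K) = 4d if d = 2 or 3 mod 4.
Here d = 527, and d mod 4 = 3.
d = 3 mod 4, not 1 (O_K = Z[sqrt(d)]), so disc(K) = 4d = 4 * (527) = 2108

2108


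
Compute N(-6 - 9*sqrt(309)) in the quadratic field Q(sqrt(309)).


N(a + b*sqrt(d)) = a^2 - d*b^2
= (-6)^2 - (309)*(-9)^2
= 36 - 25029
= -24993

-24993


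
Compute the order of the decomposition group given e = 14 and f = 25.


|D_P| = e * f
= 14 * 25
= 350

350


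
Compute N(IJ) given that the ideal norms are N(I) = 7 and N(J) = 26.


N(IJ) = N(I) * N(J)
= 7 * 26
= 182

182


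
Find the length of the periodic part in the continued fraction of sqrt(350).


Run the CF algorithm for sqrt(350).
a_0 = floor(sqrt(350)) = 18; set m_0=0, q_0=1.
Recurrence: m' = q*a - m,  q' = (d - m'^2)/q,  a' = floor((a_0 + m')/q').
  step 1: m=18, q=26, a=1
  step 2: m=8, q=11, a=2
  step 3: m=14, q=14, a=2
  step 4: m=14, q=11, a=2
  step 5: m=8, q=26, a=1
  step 6: m=18, q=1, a=36
a_6 = 2*a_0 = 36, so the period closes here.
sqrt(350) = [18; 1, 2, 2, 2, 1, 36]
Period length = 6

6


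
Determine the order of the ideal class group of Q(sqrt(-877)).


K = Q(sqrt(-877)). d mod 4 = 3, so D = disc(K) = 4d = -3508
h(K) equals the number of primitive reduced positive-definite forms (a, b, c) = a*x^2 + b*x*y + c*y^2 with b^2 - 4ac = D,
where reduced means |b| <= a <= c, with b >= 0 whenever |b| = a or a = c, and primitive means gcd(a, b, c) = 1.
Reduced forces 3a^2 <= |D| = 3508, so 1 <= a <= 34; b must have the parity of D, and c = (b^2 - D)/(4a) must be an integer >= a.
Enumerate a = 1..34, b in [-a, a]:
  a=1: (1, 0, 877)  [1]
  a=2: (2, 2, 439)  [1]
  a=3..10: none
  a=11: (11, -10, 82), (11, 10, 82)  [2]
  a=12..18: none
  a=19: (19, -8, 47), (19, 8, 47)  [2]
  a=20..21: none
  a=22: (22, -10, 41), (22, 10, 41)  [2]
  a=23..28: none
  a=29: (29, -28, 37), (29, 28, 37)  [2]
  a=30..34: none
Total reduced forms: 1 + 1 + 2 + 2 + 2 + 2 = 10
h = 10

10


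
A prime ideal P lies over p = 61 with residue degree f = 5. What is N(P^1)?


N(P^a) = p^(a*f)
= 61^(1*5)
= 61^5
= 844596301

844596301


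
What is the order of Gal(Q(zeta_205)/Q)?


|Gal(Q(zeta_205)/Q)| = phi(205)
= 160

160


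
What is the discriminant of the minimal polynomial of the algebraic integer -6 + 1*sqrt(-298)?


The element -6 + 1*sqrt(-298) has minimal polynomial:
x^2 + 12*x + 334
Discriminant = (12)^2 - 4*(334)
= 144 - 1336
= -1192

-1192


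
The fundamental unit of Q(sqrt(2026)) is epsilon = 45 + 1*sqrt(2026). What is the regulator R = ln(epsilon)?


epsilon = 45 + 1*sqrt(2026)
= 90.0111
R = ln(90.0111)
= 4.4999

4.4999


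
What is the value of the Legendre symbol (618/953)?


p = 953 is prime, so compute (618/953) with the reciprocity algorithm (Jacobi-symbol steps: pull out 2s via (2/n), flip via reciprocity, reduce):
  pull out 2: (2/953) = +1  (since 953 mod 8 = 1)
  reciprocity: (309/953) -> +(953/309)
  reduce: (26/309)
  pull out 2: (2/309) = -1  (since 309 mod 8 = 5)
  reciprocity: (13/309) -> +(309/13)
  reduce: (10/13)
  pull out 2: (2/13) = -1  (since 13 mod 8 = 5)
  reciprocity: (5/13) -> +(13/5)
  reduce: (3/5)
  reciprocity: (3/5) -> +(5/3)
  reduce: (2/3)
  pull out 2: (2/3) = -1  (since 3 mod 8 = 3)
  (1/3) = 1
Product of signs = -1
(618/953) = -1

-1


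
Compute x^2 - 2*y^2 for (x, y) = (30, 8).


x^2 - d*y^2
= 30^2 - 2*8^2
= 900 - 128
= 772

772


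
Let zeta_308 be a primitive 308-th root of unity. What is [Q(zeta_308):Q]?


The degree equals Euler's totient phi(308).
308 = 2^2 * 7 * 11
phi(308) = 120

120


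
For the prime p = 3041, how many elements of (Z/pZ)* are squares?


For prime p, the number of non-zero quadratic residues is (p-1)/2.
= (3041-1)/2
= 1520

1520


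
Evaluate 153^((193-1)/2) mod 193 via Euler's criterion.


p = 193 is prime and the exponent is (p-1)/2 = 96, so by Euler's criterion 153^96 = (153/193) = +1 or -1 mod 193.
Compute by square-and-multiply:
  96 = 64 + 32 (binary 1100000)
  Repeated squaring mod 193: 153^1 = 153, 153^2 = 56, 153^4 = 48, 153^8 = 181, 153^16 = 144, 153^32 = 85, 153^64 = 84
  153^96 = 153^64 * 153^32 = 84 * 85 mod 193
    84 * 85 = 7140 = 192 mod 193
  153^96 = 192 mod 193
Result 192 = p - 1 = -1 mod 193: 153 is a quadratic non-residue mod 193. As a residue in [0, p-1] the value is 192.
153^96 mod 193 = 192

192


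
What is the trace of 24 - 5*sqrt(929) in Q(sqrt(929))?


Tr(a + b*sqrt(d)) = (a + b*sqrt(d)) + (a - b*sqrt(d)) = 2a
= 2 * (24)
= 48

48


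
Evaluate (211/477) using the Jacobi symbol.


Compute (211/477) via quadratic reciprocity:
  reciprocity: (211/477) -> +(477/211)
  reduce: (55/211)
  reciprocity: (55/211) -> -(211/55)
  reduce: (46/55)
  pull out 2: (2/55) = +1  (since 55 mod 8 = 7)
  reciprocity: (23/55) -> -(55/23)
  reduce: (9/23)
  reciprocity: (9/23) -> +(23/9)
  reduce: (5/9)
  reciprocity: (5/9) -> +(9/5)
  reduce: (4/5)
  pull out 2: (2/5) = -1  (since 5 mod 8 = 5)
  pull out 2: (2/5) = -1  (since 5 mod 8 = 5)
  (1/5) = 1
Product of signs = 1

1


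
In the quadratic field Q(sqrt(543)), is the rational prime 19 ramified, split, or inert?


K = Q(sqrt(543)). Since d mod 4 = 3, disc(K) = 2172.
Check p | disc: 2172 mod 19 = 6.
p does not divide disc. Compute Legendre symbol (d/p):
11^((19-1)/2) mod 19 = 1
(d/p) = 1, so p splits: (p) = P*P' with e=1, f=1, g=2.
Therefore p is split.

split


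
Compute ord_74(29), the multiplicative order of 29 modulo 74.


We want ord_74(29), the smallest k >= 1 with 29^k = 1 mod 74.
n = 74 = 2 * 37, phi(74) = 36; the order divides phi(n).
Divisors of 36: 1, 2, 3, 4, 6, 9, 12, 18, 36
Repeated squaring mod 74: 29^1 = 29, 29^2 = 27, 29^4 = 63, 29^8 = 47, 29^16 = 63, 29^32 = 47
Test divisors in increasing order:
  k=1: 29^1 = 29 mod 74
  k=2: 29^2 = 27 mod 74
  k=3: 29^3 = 27 * 29 = 43 mod 74
  k=4: 29^4 = 63 mod 74
  k=6: 29^6 = 63 * 27 = 73 mod 74
  k=9: 29^9 = 47 * 29 = 31 mod 74
  k=12: 29^12 = 47 * 63 = 1 mod 74  <- first divisor giving 1
Order = 12

12


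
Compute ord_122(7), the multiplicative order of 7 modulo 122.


We want ord_122(7), the smallest k >= 1 with 7^k = 1 mod 122.
n = 122 = 2 * 61, phi(122) = 60; the order divides phi(n).
Divisors of 60: 1, 2, 3, 4, 5, 6, 10, 12, 15, 20, 30, 60
Repeated squaring mod 122: 7^1 = 7, 7^2 = 49, 7^4 = 83, 7^8 = 57, 7^16 = 77, 7^32 = 73
Test divisors in increasing order:
  k=1: 7^1 = 7 mod 122
  k=2: 7^2 = 49 mod 122
  k=3: 7^3 = 49 * 7 = 99 mod 122
  k=4: 7^4 = 83 mod 122
  k=5: 7^5 = 83 * 7 = 93 mod 122
  k=6: 7^6 = 83 * 49 = 41 mod 122
  k=10: 7^10 = 57 * 49 = 109 mod 122
  k=12: 7^12 = 57 * 83 = 95 mod 122
  k=15: 7^15 = 57 * 83 * 49 * 7 = 11 mod 122
  k=20: 7^20 = 77 * 83 = 47 mod 122
  k=30: 7^30 = 77 * 57 * 83 * 49 = 121 mod 122
  k=60: 7^60 = 73 * 77 * 57 * 83 = 1 mod 122  <- first divisor giving 1
Order = 60

60


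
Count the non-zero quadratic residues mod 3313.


For prime p, the number of non-zero quadratic residues is (p-1)/2.
= (3313-1)/2
= 1656

1656


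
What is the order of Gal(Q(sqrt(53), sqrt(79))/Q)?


The 2 square roots of distinct primes are multiplicatively independent over Q,
so [K:Q] = 2^2 and Gal(K/Q) is isomorphic to (Z/2Z)^2.
|Gal| = 2^2 = 4

4


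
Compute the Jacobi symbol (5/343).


Compute (5/343) via quadratic reciprocity:
  reciprocity: (5/343) -> +(343/5)
  reduce: (3/5)
  reciprocity: (3/5) -> +(5/3)
  reduce: (2/3)
  pull out 2: (2/3) = -1  (since 3 mod 8 = 3)
  (1/3) = 1
Product of signs = -1

-1


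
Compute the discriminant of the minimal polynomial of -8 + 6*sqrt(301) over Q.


The element -8 + 6*sqrt(301) has minimal polynomial:
x^2 + 16*x - 10772
Discriminant = (16)^2 - 4*(-10772)
= 256 + 43088
= 43344

43344


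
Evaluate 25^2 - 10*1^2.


x^2 - d*y^2
= 25^2 - 10*1^2
= 625 - 10
= 615

615


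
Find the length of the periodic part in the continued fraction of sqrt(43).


Run the CF algorithm for sqrt(43).
a_0 = floor(sqrt(43)) = 6; set m_0=0, q_0=1.
Recurrence: m' = q*a - m,  q' = (d - m'^2)/q,  a' = floor((a_0 + m')/q').
  step 1: m=6, q=7, a=1
  step 2: m=1, q=6, a=1
  step 3: m=5, q=3, a=3
  step 4: m=4, q=9, a=1
  step 5: m=5, q=2, a=5
  step 6: m=5, q=9, a=1
  step 7: m=4, q=3, a=3
  step 8: m=5, q=6, a=1
  step 9: m=1, q=7, a=1
  step 10: m=6, q=1, a=12
a_10 = 2*a_0 = 12, so the period closes here.
sqrt(43) = [6; 1, 1, 3, 1, 5, 1, 3, 1, 1, 12]
Period length = 10

10


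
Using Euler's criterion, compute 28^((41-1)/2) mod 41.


p = 41 is prime and the exponent is (p-1)/2 = 20, so by Euler's criterion 28^20 = (28/41) = +1 or -1 mod 41.
Compute by square-and-multiply:
  20 = 16 + 4 (binary 10100)
  Repeated squaring mod 41: 28^1 = 28, 28^2 = 5, 28^4 = 25, 28^8 = 10, 28^16 = 18
  28^20 = 28^16 * 28^4 = 18 * 25 mod 41
    18 * 25 = 450 = 40 mod 41
  28^20 = 40 mod 41
Result 40 = p - 1 = -1 mod 41: 28 is a quadratic non-residue mod 41. As a residue in [0, p-1] the value is 40.
28^20 mod 41 = 40

40


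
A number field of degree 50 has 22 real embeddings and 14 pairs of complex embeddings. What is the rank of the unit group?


By Dirichlet's unit theorem:
rank = r1 + r2 - 1
= 22 + 14 - 1
= 35

35


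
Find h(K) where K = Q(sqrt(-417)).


K = Q(sqrt(-417)). d mod 4 = 3, so D = disc(K) = 4d = -1668
h(K) equals the number of primitive reduced positive-definite forms (a, b, c) = a*x^2 + b*x*y + c*y^2 with b^2 - 4ac = D,
where reduced means |b| <= a <= c, with b >= 0 whenever |b| = a or a = c, and primitive means gcd(a, b, c) = 1.
Reduced forces 3a^2 <= |D| = 1668, so 1 <= a <= 23; b must have the parity of D, and c = (b^2 - D)/(4a) must be an integer >= a.
Enumerate a = 1..23, b in [-a, a]:
  a=1: (1, 0, 417)  [1]
  a=2: (2, 2, 209)  [1]
  a=3: (3, 0, 139)  [1]
  a=4..5: none
  a=6: (6, 6, 71)  [1]
  a=7..10: none
  a=11: (11, -2, 38), (11, 2, 38)  [2]
  a=12: none
  a=13: (13, -10, 34), (13, 10, 34)  [2]
  a=14..16: none
  a=17: (17, -10, 26), (17, 10, 26)  [2]
  a=18: none
  a=19: (19, -2, 22), (19, 2, 22)  [2]
  a=20..23: none
Total reduced forms: 1 + 1 + 1 + 1 + 2 + 2 + 2 + 2 = 12
h = 12

12


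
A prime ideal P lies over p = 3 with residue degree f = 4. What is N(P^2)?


N(P^a) = p^(a*f)
= 3^(2*4)
= 3^8
= 6561

6561


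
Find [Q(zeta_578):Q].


The degree equals Euler's totient phi(578).
578 = 2 * 17^2
phi(578) = 272

272


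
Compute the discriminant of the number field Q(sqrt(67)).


For K = Q(sqrt(d)) with d squarefree: disc(K) = d if d = 1 mod 4, and disc(K) = 4d if d = 2 or 3 mod 4.
Here d = 67, and d mod 4 = 3.
d = 3 mod 4, not 1 (O_K = Z[sqrt(d)]), so disc(K) = 4d = 4 * (67) = 268

268


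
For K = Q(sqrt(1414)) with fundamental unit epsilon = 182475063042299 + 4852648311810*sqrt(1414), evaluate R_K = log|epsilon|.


epsilon = 182475063042299 + 4852648311810*sqrt(1414)
= 3.6495e+14
R = ln(3.6495e+14)
= 33.5308

33.5308


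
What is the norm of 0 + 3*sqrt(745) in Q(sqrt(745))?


N(a + b*sqrt(d)) = a^2 - d*b^2
= (0)^2 - (745)*(3)^2
= 0 - 6705
= -6705

-6705


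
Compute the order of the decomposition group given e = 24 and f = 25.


|D_P| = e * f
= 24 * 25
= 600

600


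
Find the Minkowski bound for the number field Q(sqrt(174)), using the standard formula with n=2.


d = 174, d mod 4 = 2, so disc(K) = 4d = 696; |disc(K)| = 696
Real quadratic field, so n = 2, s = r2 = 0, r1 = 2
M = (n!/n^n) * (4/pi)^s * sqrt(|disc(K)|) = (2!/2^2) * (4/pi)^0 * sqrt(696)
= 0.5 * 1.000000 * 26.381812
= 13.1909

13.1909


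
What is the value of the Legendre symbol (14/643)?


p = 643 is prime, so compute (14/643) with the reciprocity algorithm (Jacobi-symbol steps: pull out 2s via (2/n), flip via reciprocity, reduce):
  pull out 2: (2/643) = -1  (since 643 mod 8 = 3)
  reciprocity: (7/643) -> -(643/7)
  reduce: (6/7)
  pull out 2: (2/7) = +1  (since 7 mod 8 = 7)
  reciprocity: (3/7) -> -(7/3)
  reduce: (1/3)
  (1/3) = 1
Product of signs = -1
(14/643) = -1

-1


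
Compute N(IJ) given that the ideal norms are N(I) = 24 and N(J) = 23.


N(IJ) = N(I) * N(J)
= 24 * 23
= 552

552


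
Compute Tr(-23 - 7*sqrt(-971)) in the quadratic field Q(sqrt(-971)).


Tr(a + b*sqrt(d)) = (a + b*sqrt(d)) + (a - b*sqrt(d)) = 2a
= 2 * (-23)
= -46

-46


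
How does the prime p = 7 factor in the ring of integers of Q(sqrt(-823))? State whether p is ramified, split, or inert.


K = Q(sqrt(-823)). Since d mod 4 = 1, disc(K) = -823.
Check p | disc: -823 mod 7 = 3.
p does not divide disc. Compute Legendre symbol (d/p):
3^((7-1)/2) mod 7 = -1
(d/p) = -1, so p is inert: (p) stays prime with e=1, f=2, g=1.
Therefore p is inert.

inert


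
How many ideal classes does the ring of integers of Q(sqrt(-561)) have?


K = Q(sqrt(-561)). d mod 4 = 3, so D = disc(K) = 4d = -2244
h(K) equals the number of primitive reduced positive-definite forms (a, b, c) = a*x^2 + b*x*y + c*y^2 with b^2 - 4ac = D,
where reduced means |b| <= a <= c, with b >= 0 whenever |b| = a or a = c, and primitive means gcd(a, b, c) = 1.
Reduced forces 3a^2 <= |D| = 2244, so 1 <= a <= 27; b must have the parity of D, and c = (b^2 - D)/(4a) must be an integer >= a.
Enumerate a = 1..27, b in [-a, a]:
  a=1: (1, 0, 561)  [1]
  a=2: (2, 2, 281)  [1]
  a=3: (3, 0, 187)  [1]
  a=4: none
  a=5: (5, -4, 113), (5, 4, 113)  [2]
  a=6: (6, 6, 95)  [1]
  a=7..9: none
  a=10: (10, -6, 57), (10, 6, 57)  [2]
  a=11: (11, 0, 51)  [1]
  a=12..14: none
  a=15: (15, -6, 38), (15, 6, 38)  [2]
  a=16: none
  a=17: (17, 0, 33)  [1]
  a=18: none
  a=19: (19, -6, 30), (19, 6, 30)  [2]
  a=20..21: none
  a=22: (22, 22, 31)  [1]
  a=23..24: none
  a=25: (25, 16, 25)  [1]
  a=26..27: none
Total reduced forms: 1 + 1 + 1 + 2 + 1 + 2 + 1 + 2 + 1 + 2 + 1 + 1 = 16
h = 16

16


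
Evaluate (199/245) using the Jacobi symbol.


Compute (199/245) via quadratic reciprocity:
  reciprocity: (199/245) -> +(245/199)
  reduce: (46/199)
  pull out 2: (2/199) = +1  (since 199 mod 8 = 7)
  reciprocity: (23/199) -> -(199/23)
  reduce: (15/23)
  reciprocity: (15/23) -> -(23/15)
  reduce: (8/15)
  pull out 2: (2/15) = +1  (since 15 mod 8 = 7)
  pull out 2: (2/15) = +1  (since 15 mod 8 = 7)
  pull out 2: (2/15) = +1  (since 15 mod 8 = 7)
  (1/15) = 1
Product of signs = 1

1


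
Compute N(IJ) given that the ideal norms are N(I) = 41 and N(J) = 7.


N(IJ) = N(I) * N(J)
= 41 * 7
= 287

287


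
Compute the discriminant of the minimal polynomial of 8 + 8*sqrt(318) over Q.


The element 8 + 8*sqrt(318) has minimal polynomial:
x^2 - 16*x - 20288
Discriminant = (-16)^2 - 4*(-20288)
= 256 + 81152
= 81408

81408


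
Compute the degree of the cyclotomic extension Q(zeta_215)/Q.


The degree equals Euler's totient phi(215).
215 = 5 * 43
phi(215) = 168

168


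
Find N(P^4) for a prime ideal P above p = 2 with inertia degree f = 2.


N(P^a) = p^(a*f)
= 2^(4*2)
= 2^8
= 256

256


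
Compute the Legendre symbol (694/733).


p = 733 is prime, so compute (694/733) with the reciprocity algorithm (Jacobi-symbol steps: pull out 2s via (2/n), flip via reciprocity, reduce):
  pull out 2: (2/733) = -1  (since 733 mod 8 = 5)
  reciprocity: (347/733) -> +(733/347)
  reduce: (39/347)
  reciprocity: (39/347) -> -(347/39)
  reduce: (35/39)
  reciprocity: (35/39) -> -(39/35)
  reduce: (4/35)
  pull out 2: (2/35) = -1  (since 35 mod 8 = 3)
  pull out 2: (2/35) = -1  (since 35 mod 8 = 3)
  (1/35) = 1
Product of signs = -1
(694/733) = -1

-1


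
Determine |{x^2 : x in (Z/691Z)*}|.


For prime p, the number of non-zero quadratic residues is (p-1)/2.
= (691-1)/2
= 345

345


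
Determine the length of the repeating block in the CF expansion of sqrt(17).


Run the CF algorithm for sqrt(17).
a_0 = floor(sqrt(17)) = 4; set m_0=0, q_0=1.
Recurrence: m' = q*a - m,  q' = (d - m'^2)/q,  a' = floor((a_0 + m')/q').
  step 1: m=4, q=1, a=8
a_1 = 2*a_0 = 8, so the period closes here.
sqrt(17) = [4; 8]
Period length = 1

1


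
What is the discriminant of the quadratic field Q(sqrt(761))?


For K = Q(sqrt(d)) with d squarefree: disc(K) = d if d = 1 mod 4, and disc(K) = 4d if d = 2 or 3 mod 4.
Here d = 761, and d mod 4 = 1.
d = 1 mod 4 (O_K = Z[(1+sqrt(d))/2]), so disc(K) = d = 761

761


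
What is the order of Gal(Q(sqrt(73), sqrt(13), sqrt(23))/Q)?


The 3 square roots of distinct primes are multiplicatively independent over Q,
so [K:Q] = 2^3 and Gal(K/Q) is isomorphic to (Z/2Z)^3.
|Gal| = 2^3 = 8

8


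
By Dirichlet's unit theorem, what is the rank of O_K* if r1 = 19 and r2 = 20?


By Dirichlet's unit theorem:
rank = r1 + r2 - 1
= 19 + 20 - 1
= 38

38


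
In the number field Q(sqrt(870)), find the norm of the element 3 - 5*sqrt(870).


N(a + b*sqrt(d)) = a^2 - d*b^2
= (3)^2 - (870)*(-5)^2
= 9 - 21750
= -21741

-21741


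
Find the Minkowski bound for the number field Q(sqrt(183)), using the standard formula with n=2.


d = 183, d mod 4 = 3, so disc(K) = 4d = 732; |disc(K)| = 732
Real quadratic field, so n = 2, s = r2 = 0, r1 = 2
M = (n!/n^n) * (4/pi)^s * sqrt(|disc(K)|) = (2!/2^2) * (4/pi)^0 * sqrt(732)
= 0.5 * 1.000000 * 27.055499
= 13.5277

13.5277


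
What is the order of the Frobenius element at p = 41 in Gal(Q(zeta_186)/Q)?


The Frobenius at p in Gal(Q(zeta_n)/Q) = (Z/nZ)* is the class of p, so its order is ord_186(41), the smallest k >= 1 with 41^k = 1 mod 186.
n = 186 = 2 * 3 * 31, phi(186) = 60; the order divides phi(n).
Divisors of 60: 1, 2, 3, 4, 5, 6, 10, 12, 15, 20, 30, 60
Repeated squaring mod 186: 41^1 = 41, 41^2 = 7, 41^4 = 49, 41^8 = 169, 41^16 = 103, 41^32 = 7
Test divisors in increasing order:
  k=1: 41^1 = 41 mod 186
  k=2: 41^2 = 7 mod 186
  k=3: 41^3 = 7 * 41 = 101 mod 186
  k=4: 41^4 = 49 mod 186
  k=5: 41^5 = 49 * 41 = 149 mod 186
  k=6: 41^6 = 49 * 7 = 157 mod 186
  k=10: 41^10 = 169 * 7 = 67 mod 186
  k=12: 41^12 = 169 * 49 = 97 mod 186
  k=15: 41^15 = 169 * 49 * 7 * 41 = 125 mod 186
  k=20: 41^20 = 103 * 49 = 25 mod 186
  k=30: 41^30 = 103 * 169 * 49 * 7 = 1 mod 186  <- first divisor giving 1
Order = 30

30


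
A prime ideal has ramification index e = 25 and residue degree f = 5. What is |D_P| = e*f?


|D_P| = e * f
= 25 * 5
= 125

125


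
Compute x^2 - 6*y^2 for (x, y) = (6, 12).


x^2 - d*y^2
= 6^2 - 6*12^2
= 36 - 864
= -828

-828


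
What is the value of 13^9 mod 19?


p = 19 is prime and the exponent is (p-1)/2 = 9, so by Euler's criterion 13^9 = (13/19) = +1 or -1 mod 19.
Compute by square-and-multiply:
  9 = 8 + 1 (binary 1001)
  Repeated squaring mod 19: 13^1 = 13, 13^2 = 17, 13^4 = 4, 13^8 = 16
  13^9 = 13^8 * 13^1 = 16 * 13 mod 19
    16 * 13 = 208 = 18 mod 19
  13^9 = 18 mod 19
Result 18 = p - 1 = -1 mod 19: 13 is a quadratic non-residue mod 19. As a residue in [0, p-1] the value is 18.
13^9 mod 19 = 18

18


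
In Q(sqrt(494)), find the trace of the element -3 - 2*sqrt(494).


Tr(a + b*sqrt(d)) = (a + b*sqrt(d)) + (a - b*sqrt(d)) = 2a
= 2 * (-3)
= -6

-6


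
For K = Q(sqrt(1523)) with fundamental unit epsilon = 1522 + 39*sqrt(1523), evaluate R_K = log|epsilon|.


epsilon = 1522 + 39*sqrt(1523)
= 3043.9997
R = ln(3043.9997)
= 8.0209

8.0209


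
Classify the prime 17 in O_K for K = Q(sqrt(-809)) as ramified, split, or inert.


K = Q(sqrt(-809)). Since d mod 4 = 3, disc(K) = -3236.
Check p | disc: -3236 mod 17 = 11.
p does not divide disc. Compute Legendre symbol (d/p):
7^((17-1)/2) mod 17 = -1
(d/p) = -1, so p is inert: (p) stays prime with e=1, f=2, g=1.
Therefore p is inert.

inert


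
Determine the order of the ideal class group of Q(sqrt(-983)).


K = Q(sqrt(-983)). d mod 4 = 1, so D = disc(K) = d = -983
h(K) equals the number of primitive reduced positive-definite forms (a, b, c) = a*x^2 + b*x*y + c*y^2 with b^2 - 4ac = D,
where reduced means |b| <= a <= c, with b >= 0 whenever |b| = a or a = c, and primitive means gcd(a, b, c) = 1.
Reduced forces 3a^2 <= |D| = 983, so 1 <= a <= 18; b must have the parity of D, and c = (b^2 - D)/(4a) must be an integer >= a.
Enumerate a = 1..18, b in [-a, a]:
  a=1: (1, 1, 246)  [1]
  a=2: (2, -1, 123), (2, 1, 123)  [2]
  a=3: (3, -1, 82), (3, 1, 82)  [2]
  a=4: (4, -3, 62), (4, 3, 62)  [2]
  a=5: none
  a=6: (6, -5, 42), (6, -1, 41), (6, 1, 41), (6, 5, 42)  [4]
  a=7: (7, -5, 36), (7, 5, 36)  [2]
  a=8: (8, -3, 31), (8, 3, 31)  [2]
  a=9: (9, -5, 28), (9, 5, 28)  [2]
  a=10..11: none
  a=12: (12, -11, 23), (12, -5, 21), (12, 5, 21), (12, 11, 23)  [4]
  a=13: none
  a=14: (14, -9, 19), (14, -5, 18), (14, 5, 18), (14, 9, 19)  [4]
  a=15: none
  a=16: (16, -13, 18), (16, 13, 18)  [2]
  a=17..18: none
Total reduced forms: 1 + 2 + 2 + 2 + 4 + 2 + 2 + 2 + 4 + 4 + 2 = 27
h = 27

27


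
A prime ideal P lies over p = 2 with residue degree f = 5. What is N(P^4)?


N(P^a) = p^(a*f)
= 2^(4*5)
= 2^20
= 1048576

1048576


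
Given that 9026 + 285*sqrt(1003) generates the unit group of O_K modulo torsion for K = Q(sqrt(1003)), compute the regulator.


epsilon = 9026 + 285*sqrt(1003)
= 18051.9999
R = ln(18051.9999)
= 9.8010

9.8010


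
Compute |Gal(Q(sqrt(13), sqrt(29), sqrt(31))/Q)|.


The 3 square roots of distinct primes are multiplicatively independent over Q,
so [K:Q] = 2^3 and Gal(K/Q) is isomorphic to (Z/2Z)^3.
|Gal| = 2^3 = 8

8


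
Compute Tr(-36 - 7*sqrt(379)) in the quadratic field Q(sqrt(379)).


Tr(a + b*sqrt(d)) = (a + b*sqrt(d)) + (a - b*sqrt(d)) = 2a
= 2 * (-36)
= -72

-72


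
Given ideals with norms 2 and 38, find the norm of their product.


N(IJ) = N(I) * N(J)
= 2 * 38
= 76

76


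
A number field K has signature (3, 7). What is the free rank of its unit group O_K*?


By Dirichlet's unit theorem:
rank = r1 + r2 - 1
= 3 + 7 - 1
= 9

9


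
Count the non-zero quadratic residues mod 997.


For prime p, the number of non-zero quadratic residues is (p-1)/2.
= (997-1)/2
= 498

498


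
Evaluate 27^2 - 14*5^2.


x^2 - d*y^2
= 27^2 - 14*5^2
= 729 - 350
= 379

379


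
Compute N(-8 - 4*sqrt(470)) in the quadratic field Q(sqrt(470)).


N(a + b*sqrt(d)) = a^2 - d*b^2
= (-8)^2 - (470)*(-4)^2
= 64 - 7520
= -7456

-7456


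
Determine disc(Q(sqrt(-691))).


For K = Q(sqrt(d)) with d squarefree: disc(K) = d if d = 1 mod 4, and disc(K) = 4d if d = 2 or 3 mod 4.
Here d = -691, and d mod 4 = 1.
d = 1 mod 4 (O_K = Z[(1+sqrt(d))/2]), so disc(K) = d = -691

-691


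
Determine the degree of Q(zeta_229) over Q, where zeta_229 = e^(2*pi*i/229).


The degree equals Euler's totient phi(229).
229 = 229
phi(229) = 228

228


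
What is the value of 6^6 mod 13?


p = 13 is prime and the exponent is (p-1)/2 = 6, so by Euler's criterion 6^6 = (6/13) = +1 or -1 mod 13.
Compute by square-and-multiply:
  6 = 4 + 2 (binary 110)
  Repeated squaring mod 13: 6^1 = 6, 6^2 = 10, 6^4 = 9
  6^6 = 6^4 * 6^2 = 9 * 10 mod 13
    9 * 10 = 90 = 12 mod 13
  6^6 = 12 mod 13
Result 12 = p - 1 = -1 mod 13: 6 is a quadratic non-residue mod 13. As a residue in [0, p-1] the value is 12.
6^6 mod 13 = 12

12


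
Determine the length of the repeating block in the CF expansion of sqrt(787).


Run the CF algorithm for sqrt(787).
a_0 = floor(sqrt(787)) = 28; set m_0=0, q_0=1.
Recurrence: m' = q*a - m,  q' = (d - m'^2)/q,  a' = floor((a_0 + m')/q').
  step 1: m=28, q=3, a=18
  step 2: m=26, q=37, a=1
  step 3: m=11, q=18, a=2
  step 4: m=25, q=9, a=5
  step 5: m=20, q=43, a=1
  step 6: m=23, q=6, a=8
  step 7: m=25, q=27, a=1
  step 8: m=2, q=29, a=1
  step 9: m=27, q=2, a=27
  step 10: m=27, q=29, a=1
  step 11: m=2, q=27, a=1
  step 12: m=25, q=6, a=8
  step 13: m=23, q=43, a=1
  step 14: m=20, q=9, a=5
  step 15: m=25, q=18, a=2
  step 16: m=11, q=37, a=1
  step 17: m=26, q=3, a=18
  step 18: m=28, q=1, a=56
a_18 = 2*a_0 = 56, so the period closes here.
sqrt(787) = [28; 18, 1, 2, 5, 1, 8, 1, 1, 27, 1, 1, 8, 1, 5, 2, 1, 18, 56]
Period length = 18

18


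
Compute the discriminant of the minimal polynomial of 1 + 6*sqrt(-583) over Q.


The element 1 + 6*sqrt(-583) has minimal polynomial:
x^2 - 2*x + 20989
Discriminant = (-2)^2 - 4*(20989)
= 4 - 83956
= -83952

-83952


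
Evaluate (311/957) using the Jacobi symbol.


Compute (311/957) via quadratic reciprocity:
  reciprocity: (311/957) -> +(957/311)
  reduce: (24/311)
  pull out 2: (2/311) = +1  (since 311 mod 8 = 7)
  pull out 2: (2/311) = +1  (since 311 mod 8 = 7)
  pull out 2: (2/311) = +1  (since 311 mod 8 = 7)
  reciprocity: (3/311) -> -(311/3)
  reduce: (2/3)
  pull out 2: (2/3) = -1  (since 3 mod 8 = 3)
  (1/3) = 1
Product of signs = 1

1


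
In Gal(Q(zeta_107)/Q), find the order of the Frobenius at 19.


The Frobenius at p in Gal(Q(zeta_n)/Q) = (Z/nZ)* is the class of p, so its order is ord_107(19), the smallest k >= 1 with 19^k = 1 mod 107.
n = 107 = 107, phi(107) = 106; the order divides phi(n).
Divisors of 106: 1, 2, 53, 106
Repeated squaring mod 107: 19^1 = 19, 19^2 = 40, 19^4 = 102, 19^8 = 25, 19^16 = 90, 19^32 = 75, 19^64 = 61
Test divisors in increasing order:
  k=1: 19^1 = 19 mod 107
  k=2: 19^2 = 40 mod 107
  k=53: 19^53 = 75 * 90 * 102 * 19 = 1 mod 107  <- first divisor giving 1
Order = 53

53
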